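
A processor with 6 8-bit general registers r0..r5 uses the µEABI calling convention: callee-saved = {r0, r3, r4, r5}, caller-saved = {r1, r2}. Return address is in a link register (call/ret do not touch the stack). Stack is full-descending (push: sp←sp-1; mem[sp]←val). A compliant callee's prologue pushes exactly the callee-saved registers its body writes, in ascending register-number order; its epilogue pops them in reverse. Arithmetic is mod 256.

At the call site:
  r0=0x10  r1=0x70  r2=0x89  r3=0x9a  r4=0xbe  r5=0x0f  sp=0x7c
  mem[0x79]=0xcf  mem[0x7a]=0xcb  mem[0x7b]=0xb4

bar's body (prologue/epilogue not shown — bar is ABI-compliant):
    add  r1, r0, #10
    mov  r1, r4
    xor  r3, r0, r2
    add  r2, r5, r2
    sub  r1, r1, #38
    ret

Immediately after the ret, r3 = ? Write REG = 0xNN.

prologue: push r3 → mem[0x7b]=0x9a, sp=0x7b
body[0] add  r1, r0, #10 → r1=0x1a
body[1] mov  r1, r4 → r1=0xbe
body[2] xor  r3, r0, r2 → r3=0x99
body[3] add  r2, r5, r2 → r2=0x98
body[4] sub  r1, r1, #38 → r1=0x98
epilogue: pop r3=0x9a, sp=0x7c
r3 is callee-saved → restored

REG = 0x9a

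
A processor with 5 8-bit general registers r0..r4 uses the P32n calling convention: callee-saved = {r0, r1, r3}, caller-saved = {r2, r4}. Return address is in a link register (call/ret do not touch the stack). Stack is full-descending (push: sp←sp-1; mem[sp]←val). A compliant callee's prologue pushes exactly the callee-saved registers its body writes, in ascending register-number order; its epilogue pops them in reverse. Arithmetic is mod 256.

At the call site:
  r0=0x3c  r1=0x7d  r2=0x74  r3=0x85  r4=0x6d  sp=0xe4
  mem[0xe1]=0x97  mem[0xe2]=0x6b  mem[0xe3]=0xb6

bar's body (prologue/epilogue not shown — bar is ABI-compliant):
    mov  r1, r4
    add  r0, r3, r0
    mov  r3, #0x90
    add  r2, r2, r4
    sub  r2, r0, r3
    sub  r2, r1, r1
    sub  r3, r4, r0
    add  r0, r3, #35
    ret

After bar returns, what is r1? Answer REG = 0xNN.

prologue: push r0 → mem[0xe3]=0x3c, sp=0xe3
prologue: push r1 → mem[0xe2]=0x7d, sp=0xe2
prologue: push r3 → mem[0xe1]=0x85, sp=0xe1
body[0] mov  r1, r4 → r1=0x6d
body[1] add  r0, r3, r0 → r0=0xc1
body[2] mov  r3, #0x90 → r3=0x90
body[3] add  r2, r2, r4 → r2=0xe1
body[4] sub  r2, r0, r3 → r2=0x31
body[5] sub  r2, r1, r1 → r2=0x00
body[6] sub  r3, r4, r0 → r3=0xac
body[7] add  r0, r3, #35 → r0=0xcf
epilogue: pop r3=0x85, sp=0xe2
epilogue: pop r1=0x7d, sp=0xe3
epilogue: pop r0=0x3c, sp=0xe4
r1 is callee-saved → restored

REG = 0x7d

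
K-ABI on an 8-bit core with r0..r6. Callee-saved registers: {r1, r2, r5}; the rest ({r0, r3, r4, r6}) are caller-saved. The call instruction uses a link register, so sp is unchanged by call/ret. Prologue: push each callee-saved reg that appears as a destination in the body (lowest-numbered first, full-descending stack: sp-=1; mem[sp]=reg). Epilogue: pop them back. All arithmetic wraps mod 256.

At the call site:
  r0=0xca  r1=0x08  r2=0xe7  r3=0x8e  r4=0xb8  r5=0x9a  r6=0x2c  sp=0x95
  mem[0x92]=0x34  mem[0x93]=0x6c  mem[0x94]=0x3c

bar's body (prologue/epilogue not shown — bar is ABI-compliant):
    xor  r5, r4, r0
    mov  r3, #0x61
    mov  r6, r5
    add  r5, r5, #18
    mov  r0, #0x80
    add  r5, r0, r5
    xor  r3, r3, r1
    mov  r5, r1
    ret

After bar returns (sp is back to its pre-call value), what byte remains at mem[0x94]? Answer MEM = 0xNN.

MEM = 0x9a

prologue: push r5 → mem[0x94]=0x9a, sp=0x94
body[0] xor  r5, r4, r0 → r5=0x72
body[1] mov  r3, #0x61 → r3=0x61
body[2] mov  r6, r5 → r6=0x72
body[3] add  r5, r5, #18 → r5=0x84
body[4] mov  r0, #0x80 → r0=0x80
body[5] add  r5, r0, r5 → r5=0x04
body[6] xor  r3, r3, r1 → r3=0x69
body[7] mov  r5, r1 → r5=0x08
epilogue: pop r5=0x9a, sp=0x95
prologue pushed ['r5'] at ['0x94']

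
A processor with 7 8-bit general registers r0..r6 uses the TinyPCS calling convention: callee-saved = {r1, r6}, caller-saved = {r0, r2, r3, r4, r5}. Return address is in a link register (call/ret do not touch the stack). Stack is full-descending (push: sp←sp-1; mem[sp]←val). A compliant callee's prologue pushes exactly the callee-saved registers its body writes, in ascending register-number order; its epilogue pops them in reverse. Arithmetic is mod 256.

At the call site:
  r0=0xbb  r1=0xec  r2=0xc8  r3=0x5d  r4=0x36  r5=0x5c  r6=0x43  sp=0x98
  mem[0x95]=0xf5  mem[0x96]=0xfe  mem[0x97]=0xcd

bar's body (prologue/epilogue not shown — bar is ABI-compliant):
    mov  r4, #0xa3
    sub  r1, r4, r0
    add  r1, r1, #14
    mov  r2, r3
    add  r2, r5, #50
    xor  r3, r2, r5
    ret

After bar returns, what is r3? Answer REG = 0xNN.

REG = 0xd2

prologue: push r1 → mem[0x97]=0xec, sp=0x97
body[0] mov  r4, #0xa3 → r4=0xa3
body[1] sub  r1, r4, r0 → r1=0xe8
body[2] add  r1, r1, #14 → r1=0xf6
body[3] mov  r2, r3 → r2=0x5d
body[4] add  r2, r5, #50 → r2=0x8e
body[5] xor  r3, r2, r5 → r3=0xd2
epilogue: pop r1=0xec, sp=0x98
r3 is caller-saved → body value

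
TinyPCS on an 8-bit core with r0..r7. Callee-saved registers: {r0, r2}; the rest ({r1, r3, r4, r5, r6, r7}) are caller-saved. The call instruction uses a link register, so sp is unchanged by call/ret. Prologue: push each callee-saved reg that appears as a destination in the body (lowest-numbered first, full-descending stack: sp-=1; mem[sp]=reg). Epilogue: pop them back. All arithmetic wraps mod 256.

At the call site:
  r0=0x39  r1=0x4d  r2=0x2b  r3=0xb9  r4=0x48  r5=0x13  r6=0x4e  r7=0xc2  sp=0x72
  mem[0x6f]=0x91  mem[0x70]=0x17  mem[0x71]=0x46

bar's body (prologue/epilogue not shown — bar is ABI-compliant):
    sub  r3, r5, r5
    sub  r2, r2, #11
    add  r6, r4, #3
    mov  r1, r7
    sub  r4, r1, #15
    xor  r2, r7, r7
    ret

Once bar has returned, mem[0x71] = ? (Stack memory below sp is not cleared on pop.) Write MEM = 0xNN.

prologue: push r2 → mem[0x71]=0x2b, sp=0x71
body[0] sub  r3, r5, r5 → r3=0x00
body[1] sub  r2, r2, #11 → r2=0x20
body[2] add  r6, r4, #3 → r6=0x4b
body[3] mov  r1, r7 → r1=0xc2
body[4] sub  r4, r1, #15 → r4=0xb3
body[5] xor  r2, r7, r7 → r2=0x00
epilogue: pop r2=0x2b, sp=0x72
prologue pushed ['r2'] at ['0x71']

MEM = 0x2b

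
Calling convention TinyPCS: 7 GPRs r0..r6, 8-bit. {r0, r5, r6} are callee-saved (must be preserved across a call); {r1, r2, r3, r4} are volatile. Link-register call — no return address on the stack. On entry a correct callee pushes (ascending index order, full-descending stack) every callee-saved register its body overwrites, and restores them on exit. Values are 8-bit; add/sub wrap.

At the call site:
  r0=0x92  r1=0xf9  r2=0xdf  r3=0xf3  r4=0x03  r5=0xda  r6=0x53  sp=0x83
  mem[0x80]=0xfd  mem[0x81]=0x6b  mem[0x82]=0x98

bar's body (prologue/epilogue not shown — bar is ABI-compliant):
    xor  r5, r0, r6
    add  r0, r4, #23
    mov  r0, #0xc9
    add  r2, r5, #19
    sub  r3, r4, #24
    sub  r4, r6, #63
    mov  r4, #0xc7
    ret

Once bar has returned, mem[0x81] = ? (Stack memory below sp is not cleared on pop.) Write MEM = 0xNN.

MEM = 0xda

prologue: push r0 -> mem[0x82]=0x92, sp=0x82
prologue: push r5 -> mem[0x81]=0xda, sp=0x81
body[0] xor  r5, r0, r6 -> r5=0xc1
body[1] add  r0, r4, #23 -> r0=0x1a
body[2] mov  r0, #0xc9 -> r0=0xc9
body[3] add  r2, r5, #19 -> r2=0xd4
body[4] sub  r3, r4, #24 -> r3=0xeb
body[5] sub  r4, r6, #63 -> r4=0x14
body[6] mov  r4, #0xc7 -> r4=0xc7
epilogue: pop r5=0xda, sp=0x82
epilogue: pop r0=0x92, sp=0x83
prologue pushed ['r0', 'r5'] at ['0x82', '0x81']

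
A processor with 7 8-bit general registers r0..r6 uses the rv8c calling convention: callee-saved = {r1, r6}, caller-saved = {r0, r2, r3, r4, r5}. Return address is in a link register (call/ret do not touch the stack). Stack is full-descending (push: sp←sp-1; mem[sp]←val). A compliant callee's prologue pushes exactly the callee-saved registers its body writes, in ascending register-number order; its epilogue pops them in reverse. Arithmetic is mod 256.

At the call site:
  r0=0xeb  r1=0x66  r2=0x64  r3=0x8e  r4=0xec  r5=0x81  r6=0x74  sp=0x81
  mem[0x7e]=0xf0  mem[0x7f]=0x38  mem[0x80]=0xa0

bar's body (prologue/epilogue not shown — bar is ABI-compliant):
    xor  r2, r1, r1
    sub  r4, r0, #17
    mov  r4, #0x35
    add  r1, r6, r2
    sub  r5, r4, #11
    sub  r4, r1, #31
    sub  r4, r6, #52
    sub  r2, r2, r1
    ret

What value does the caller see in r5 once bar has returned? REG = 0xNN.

prologue: push r1 -> mem[0x80]=0x66, sp=0x80
body[0] xor  r2, r1, r1 -> r2=0x00
body[1] sub  r4, r0, #17 -> r4=0xda
body[2] mov  r4, #0x35 -> r4=0x35
body[3] add  r1, r6, r2 -> r1=0x74
body[4] sub  r5, r4, #11 -> r5=0x2a
body[5] sub  r4, r1, #31 -> r4=0x55
body[6] sub  r4, r6, #52 -> r4=0x40
body[7] sub  r2, r2, r1 -> r2=0x8c
epilogue: pop r1=0x66, sp=0x81
r5 is caller-saved -> body value

REG = 0x2a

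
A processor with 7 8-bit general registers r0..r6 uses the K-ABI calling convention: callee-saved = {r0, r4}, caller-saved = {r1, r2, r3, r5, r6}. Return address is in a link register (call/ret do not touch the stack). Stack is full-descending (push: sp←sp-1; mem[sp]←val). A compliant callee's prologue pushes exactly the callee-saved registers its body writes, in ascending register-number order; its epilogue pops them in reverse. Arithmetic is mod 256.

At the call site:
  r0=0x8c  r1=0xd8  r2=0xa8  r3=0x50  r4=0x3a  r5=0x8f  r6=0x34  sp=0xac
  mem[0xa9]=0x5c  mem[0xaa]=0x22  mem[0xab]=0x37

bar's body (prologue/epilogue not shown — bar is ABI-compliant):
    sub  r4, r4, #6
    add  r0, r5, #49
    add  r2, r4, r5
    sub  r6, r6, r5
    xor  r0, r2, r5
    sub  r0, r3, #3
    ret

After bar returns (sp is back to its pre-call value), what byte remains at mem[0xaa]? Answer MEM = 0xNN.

prologue: push r0 -> mem[0xab]=0x8c, sp=0xab
prologue: push r4 -> mem[0xaa]=0x3a, sp=0xaa
body[0] sub  r4, r4, #6 -> r4=0x34
body[1] add  r0, r5, #49 -> r0=0xc0
body[2] add  r2, r4, r5 -> r2=0xc3
body[3] sub  r6, r6, r5 -> r6=0xa5
body[4] xor  r0, r2, r5 -> r0=0x4c
body[5] sub  r0, r3, #3 -> r0=0x4d
epilogue: pop r4=0x3a, sp=0xab
epilogue: pop r0=0x8c, sp=0xac
prologue pushed ['r0', 'r4'] at ['0xab', '0xaa']

MEM = 0x3a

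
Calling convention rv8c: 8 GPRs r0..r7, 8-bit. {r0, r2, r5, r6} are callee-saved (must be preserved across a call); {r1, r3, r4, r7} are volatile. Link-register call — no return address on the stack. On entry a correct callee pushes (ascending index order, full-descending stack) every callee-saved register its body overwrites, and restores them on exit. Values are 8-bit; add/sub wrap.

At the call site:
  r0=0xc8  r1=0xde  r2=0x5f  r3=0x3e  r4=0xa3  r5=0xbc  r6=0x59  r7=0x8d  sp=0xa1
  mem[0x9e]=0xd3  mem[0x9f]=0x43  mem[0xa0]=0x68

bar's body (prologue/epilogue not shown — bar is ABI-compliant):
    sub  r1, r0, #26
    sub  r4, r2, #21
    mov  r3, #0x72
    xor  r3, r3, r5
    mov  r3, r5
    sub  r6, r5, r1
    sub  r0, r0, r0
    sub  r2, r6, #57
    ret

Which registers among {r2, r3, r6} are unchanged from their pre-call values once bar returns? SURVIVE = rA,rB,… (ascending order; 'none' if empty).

prologue: push r0 -> mem[0xa0]=0xc8, sp=0xa0
prologue: push r2 -> mem[0x9f]=0x5f, sp=0x9f
prologue: push r6 -> mem[0x9e]=0x59, sp=0x9e
body[0] sub  r1, r0, #26 -> r1=0xae
body[1] sub  r4, r2, #21 -> r4=0x4a
body[2] mov  r3, #0x72 -> r3=0x72
body[3] xor  r3, r3, r5 -> r3=0xce
body[4] mov  r3, r5 -> r3=0xbc
body[5] sub  r6, r5, r1 -> r6=0x0e
body[6] sub  r0, r0, r0 -> r0=0x00
body[7] sub  r2, r6, #57 -> r2=0xd5
epilogue: pop r6=0x59, sp=0x9f
epilogue: pop r2=0x5f, sp=0xa0
epilogue: pop r0=0xc8, sp=0xa1
r2: callee-saved, written=True
r3: caller-saved, written=True
r6: callee-saved, written=True

SURVIVE = r2,r6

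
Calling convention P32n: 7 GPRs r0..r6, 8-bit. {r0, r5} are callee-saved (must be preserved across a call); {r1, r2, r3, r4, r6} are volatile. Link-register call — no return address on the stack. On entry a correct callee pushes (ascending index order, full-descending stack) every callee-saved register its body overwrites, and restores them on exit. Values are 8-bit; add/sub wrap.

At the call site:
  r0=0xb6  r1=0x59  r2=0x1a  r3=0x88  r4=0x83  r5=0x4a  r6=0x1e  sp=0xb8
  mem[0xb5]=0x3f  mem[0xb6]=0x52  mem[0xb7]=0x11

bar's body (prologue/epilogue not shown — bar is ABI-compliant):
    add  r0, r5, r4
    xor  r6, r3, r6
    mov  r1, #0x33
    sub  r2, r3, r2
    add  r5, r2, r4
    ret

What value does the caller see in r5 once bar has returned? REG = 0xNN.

REG = 0x4a

prologue: push r0 → mem[0xb7]=0xb6, sp=0xb7
prologue: push r5 → mem[0xb6]=0x4a, sp=0xb6
body[0] add  r0, r5, r4 → r0=0xcd
body[1] xor  r6, r3, r6 → r6=0x96
body[2] mov  r1, #0x33 → r1=0x33
body[3] sub  r2, r3, r2 → r2=0x6e
body[4] add  r5, r2, r4 → r5=0xf1
epilogue: pop r5=0x4a, sp=0xb7
epilogue: pop r0=0xb6, sp=0xb8
r5 is callee-saved → restored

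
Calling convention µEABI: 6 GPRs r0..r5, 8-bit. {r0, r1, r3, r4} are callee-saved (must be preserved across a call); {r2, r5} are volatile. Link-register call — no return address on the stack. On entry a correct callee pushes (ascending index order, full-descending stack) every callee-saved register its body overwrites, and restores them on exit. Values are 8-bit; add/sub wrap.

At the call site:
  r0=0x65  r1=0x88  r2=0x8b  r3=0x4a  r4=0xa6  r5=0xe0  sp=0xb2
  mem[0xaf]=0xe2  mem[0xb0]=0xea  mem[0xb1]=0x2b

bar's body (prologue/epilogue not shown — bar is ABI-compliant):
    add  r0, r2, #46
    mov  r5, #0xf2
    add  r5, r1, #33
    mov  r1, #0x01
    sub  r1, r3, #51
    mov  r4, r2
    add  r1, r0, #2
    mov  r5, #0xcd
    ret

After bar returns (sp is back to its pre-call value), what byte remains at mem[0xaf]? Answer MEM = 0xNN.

MEM = 0xa6

prologue: push r0 → mem[0xb1]=0x65, sp=0xb1
prologue: push r1 → mem[0xb0]=0x88, sp=0xb0
prologue: push r4 → mem[0xaf]=0xa6, sp=0xaf
body[0] add  r0, r2, #46 → r0=0xb9
body[1] mov  r5, #0xf2 → r5=0xf2
body[2] add  r5, r1, #33 → r5=0xa9
body[3] mov  r1, #0x01 → r1=0x01
body[4] sub  r1, r3, #51 → r1=0x17
body[5] mov  r4, r2 → r4=0x8b
body[6] add  r1, r0, #2 → r1=0xbb
body[7] mov  r5, #0xcd → r5=0xcd
epilogue: pop r4=0xa6, sp=0xb0
epilogue: pop r1=0x88, sp=0xb1
epilogue: pop r0=0x65, sp=0xb2
prologue pushed ['r0', 'r1', 'r4'] at ['0xb1', '0xb0', '0xaf']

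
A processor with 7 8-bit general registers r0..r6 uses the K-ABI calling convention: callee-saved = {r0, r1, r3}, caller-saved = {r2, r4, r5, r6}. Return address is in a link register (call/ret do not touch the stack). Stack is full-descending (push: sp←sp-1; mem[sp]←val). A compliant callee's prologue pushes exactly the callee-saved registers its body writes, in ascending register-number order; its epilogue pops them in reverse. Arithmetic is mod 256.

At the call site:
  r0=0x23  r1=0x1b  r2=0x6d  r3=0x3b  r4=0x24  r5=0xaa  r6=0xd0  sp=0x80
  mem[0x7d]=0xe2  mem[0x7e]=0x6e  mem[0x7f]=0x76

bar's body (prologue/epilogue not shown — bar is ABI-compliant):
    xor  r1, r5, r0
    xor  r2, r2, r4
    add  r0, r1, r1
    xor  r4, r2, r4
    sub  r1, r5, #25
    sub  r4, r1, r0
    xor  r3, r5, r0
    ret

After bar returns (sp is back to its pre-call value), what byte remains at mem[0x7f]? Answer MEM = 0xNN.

prologue: push r0 -> mem[0x7f]=0x23, sp=0x7f
prologue: push r1 -> mem[0x7e]=0x1b, sp=0x7e
prologue: push r3 -> mem[0x7d]=0x3b, sp=0x7d
body[0] xor  r1, r5, r0 -> r1=0x89
body[1] xor  r2, r2, r4 -> r2=0x49
body[2] add  r0, r1, r1 -> r0=0x12
body[3] xor  r4, r2, r4 -> r4=0x6d
body[4] sub  r1, r5, #25 -> r1=0x91
body[5] sub  r4, r1, r0 -> r4=0x7f
body[6] xor  r3, r5, r0 -> r3=0xb8
epilogue: pop r3=0x3b, sp=0x7e
epilogue: pop r1=0x1b, sp=0x7f
epilogue: pop r0=0x23, sp=0x80
prologue pushed ['r0', 'r1', 'r3'] at ['0x7f', '0x7e', '0x7d']

MEM = 0x23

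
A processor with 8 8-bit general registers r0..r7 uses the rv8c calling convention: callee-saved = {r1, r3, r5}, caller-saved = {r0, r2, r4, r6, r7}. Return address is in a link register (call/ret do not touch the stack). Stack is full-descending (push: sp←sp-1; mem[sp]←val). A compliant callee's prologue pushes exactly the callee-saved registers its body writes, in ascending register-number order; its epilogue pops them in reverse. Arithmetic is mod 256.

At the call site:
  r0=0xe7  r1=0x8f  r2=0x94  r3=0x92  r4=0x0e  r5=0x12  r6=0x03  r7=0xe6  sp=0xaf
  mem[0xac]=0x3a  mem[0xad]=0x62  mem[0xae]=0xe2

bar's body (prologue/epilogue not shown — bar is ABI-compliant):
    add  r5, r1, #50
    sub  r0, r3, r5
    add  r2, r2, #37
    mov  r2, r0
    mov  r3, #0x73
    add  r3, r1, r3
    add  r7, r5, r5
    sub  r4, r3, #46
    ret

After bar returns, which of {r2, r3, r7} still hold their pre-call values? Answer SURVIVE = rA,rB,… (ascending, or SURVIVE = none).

prologue: push r3 → mem[0xae]=0x92, sp=0xae
prologue: push r5 → mem[0xad]=0x12, sp=0xad
body[0] add  r5, r1, #50 → r5=0xc1
body[1] sub  r0, r3, r5 → r0=0xd1
body[2] add  r2, r2, #37 → r2=0xb9
body[3] mov  r2, r0 → r2=0xd1
body[4] mov  r3, #0x73 → r3=0x73
body[5] add  r3, r1, r3 → r3=0x02
body[6] add  r7, r5, r5 → r7=0x82
body[7] sub  r4, r3, #46 → r4=0xd4
epilogue: pop r5=0x12, sp=0xae
epilogue: pop r3=0x92, sp=0xaf
r2: caller-saved, written=True
r3: callee-saved, written=True
r7: caller-saved, written=True

SURVIVE = r3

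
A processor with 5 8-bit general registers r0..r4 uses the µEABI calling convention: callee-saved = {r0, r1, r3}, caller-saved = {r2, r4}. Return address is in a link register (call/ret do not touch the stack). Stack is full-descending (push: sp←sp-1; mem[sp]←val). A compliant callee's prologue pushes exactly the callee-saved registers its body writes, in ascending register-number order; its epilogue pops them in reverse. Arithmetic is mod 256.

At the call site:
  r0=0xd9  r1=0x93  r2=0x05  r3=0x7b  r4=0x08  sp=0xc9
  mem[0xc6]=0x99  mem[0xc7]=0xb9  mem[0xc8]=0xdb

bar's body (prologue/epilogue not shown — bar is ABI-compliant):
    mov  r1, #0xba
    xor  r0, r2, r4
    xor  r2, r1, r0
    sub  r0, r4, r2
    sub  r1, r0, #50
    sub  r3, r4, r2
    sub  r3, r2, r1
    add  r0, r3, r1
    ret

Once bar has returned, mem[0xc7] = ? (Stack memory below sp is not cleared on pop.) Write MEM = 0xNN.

prologue: push r0 → mem[0xc8]=0xd9, sp=0xc8
prologue: push r1 → mem[0xc7]=0x93, sp=0xc7
prologue: push r3 → mem[0xc6]=0x7b, sp=0xc6
body[0] mov  r1, #0xba → r1=0xba
body[1] xor  r0, r2, r4 → r0=0x0d
body[2] xor  r2, r1, r0 → r2=0xb7
body[3] sub  r0, r4, r2 → r0=0x51
body[4] sub  r1, r0, #50 → r1=0x1f
body[5] sub  r3, r4, r2 → r3=0x51
body[6] sub  r3, r2, r1 → r3=0x98
body[7] add  r0, r3, r1 → r0=0xb7
epilogue: pop r3=0x7b, sp=0xc7
epilogue: pop r1=0x93, sp=0xc8
epilogue: pop r0=0xd9, sp=0xc9
prologue pushed ['r0', 'r1', 'r3'] at ['0xc8', '0xc7', '0xc6']

MEM = 0x93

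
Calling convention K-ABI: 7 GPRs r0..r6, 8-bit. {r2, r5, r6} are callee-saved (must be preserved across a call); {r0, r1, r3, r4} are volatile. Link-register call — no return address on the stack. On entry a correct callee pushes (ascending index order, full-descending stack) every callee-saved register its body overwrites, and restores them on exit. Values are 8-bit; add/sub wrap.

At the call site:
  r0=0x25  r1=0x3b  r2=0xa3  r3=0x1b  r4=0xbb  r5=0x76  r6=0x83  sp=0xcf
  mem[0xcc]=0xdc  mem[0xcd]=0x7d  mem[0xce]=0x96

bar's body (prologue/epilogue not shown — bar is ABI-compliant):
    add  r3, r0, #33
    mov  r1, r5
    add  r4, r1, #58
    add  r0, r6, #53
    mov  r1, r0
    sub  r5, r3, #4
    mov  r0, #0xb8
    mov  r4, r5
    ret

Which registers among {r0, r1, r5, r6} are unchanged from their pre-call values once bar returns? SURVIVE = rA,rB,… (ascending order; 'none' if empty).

SURVIVE = r5,r6

prologue: push r5 -> mem[0xce]=0x76, sp=0xce
body[0] add  r3, r0, #33 -> r3=0x46
body[1] mov  r1, r5 -> r1=0x76
body[2] add  r4, r1, #58 -> r4=0xb0
body[3] add  r0, r6, #53 -> r0=0xb8
body[4] mov  r1, r0 -> r1=0xb8
body[5] sub  r5, r3, #4 -> r5=0x42
body[6] mov  r0, #0xb8 -> r0=0xb8
body[7] mov  r4, r5 -> r4=0x42
epilogue: pop r5=0x76, sp=0xcf
r0: caller-saved, written=True
r1: caller-saved, written=True
r5: callee-saved, written=True
r6: callee-saved, written=False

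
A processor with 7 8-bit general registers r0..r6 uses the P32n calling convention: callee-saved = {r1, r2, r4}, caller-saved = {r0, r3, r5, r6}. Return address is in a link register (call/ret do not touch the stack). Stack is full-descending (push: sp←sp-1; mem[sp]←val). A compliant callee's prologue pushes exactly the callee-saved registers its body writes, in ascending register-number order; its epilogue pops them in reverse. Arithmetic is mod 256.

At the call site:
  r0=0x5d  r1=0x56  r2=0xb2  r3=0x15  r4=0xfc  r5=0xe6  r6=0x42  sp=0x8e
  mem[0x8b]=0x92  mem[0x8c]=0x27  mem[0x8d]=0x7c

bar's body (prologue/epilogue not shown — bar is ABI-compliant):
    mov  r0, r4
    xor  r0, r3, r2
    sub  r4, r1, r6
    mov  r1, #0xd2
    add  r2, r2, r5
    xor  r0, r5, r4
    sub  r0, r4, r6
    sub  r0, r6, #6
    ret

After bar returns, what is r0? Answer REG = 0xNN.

prologue: push r1 → mem[0x8d]=0x56, sp=0x8d
prologue: push r2 → mem[0x8c]=0xb2, sp=0x8c
prologue: push r4 → mem[0x8b]=0xfc, sp=0x8b
body[0] mov  r0, r4 → r0=0xfc
body[1] xor  r0, r3, r2 → r0=0xa7
body[2] sub  r4, r1, r6 → r4=0x14
body[3] mov  r1, #0xd2 → r1=0xd2
body[4] add  r2, r2, r5 → r2=0x98
body[5] xor  r0, r5, r4 → r0=0xf2
body[6] sub  r0, r4, r6 → r0=0xd2
body[7] sub  r0, r6, #6 → r0=0x3c
epilogue: pop r4=0xfc, sp=0x8c
epilogue: pop r2=0xb2, sp=0x8d
epilogue: pop r1=0x56, sp=0x8e
r0 is caller-saved → body value

REG = 0x3c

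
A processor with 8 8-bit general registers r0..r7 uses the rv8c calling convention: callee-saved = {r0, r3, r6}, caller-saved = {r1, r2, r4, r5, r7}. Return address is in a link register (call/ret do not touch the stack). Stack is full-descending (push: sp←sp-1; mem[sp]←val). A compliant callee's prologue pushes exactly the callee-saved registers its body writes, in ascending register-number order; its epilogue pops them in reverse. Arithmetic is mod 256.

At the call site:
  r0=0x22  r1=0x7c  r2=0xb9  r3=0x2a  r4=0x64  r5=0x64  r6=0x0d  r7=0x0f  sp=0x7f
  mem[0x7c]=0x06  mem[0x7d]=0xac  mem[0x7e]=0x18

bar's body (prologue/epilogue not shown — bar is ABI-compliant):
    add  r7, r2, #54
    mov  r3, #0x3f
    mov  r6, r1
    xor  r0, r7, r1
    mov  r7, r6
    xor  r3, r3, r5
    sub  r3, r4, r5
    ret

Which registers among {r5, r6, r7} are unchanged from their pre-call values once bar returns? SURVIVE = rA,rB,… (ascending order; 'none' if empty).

prologue: push r0 -> mem[0x7e]=0x22, sp=0x7e
prologue: push r3 -> mem[0x7d]=0x2a, sp=0x7d
prologue: push r6 -> mem[0x7c]=0x0d, sp=0x7c
body[0] add  r7, r2, #54 -> r7=0xef
body[1] mov  r3, #0x3f -> r3=0x3f
body[2] mov  r6, r1 -> r6=0x7c
body[3] xor  r0, r7, r1 -> r0=0x93
body[4] mov  r7, r6 -> r7=0x7c
body[5] xor  r3, r3, r5 -> r3=0x5b
body[6] sub  r3, r4, r5 -> r3=0x00
epilogue: pop r6=0x0d, sp=0x7d
epilogue: pop r3=0x2a, sp=0x7e
epilogue: pop r0=0x22, sp=0x7f
r5: caller-saved, written=False
r6: callee-saved, written=True
r7: caller-saved, written=True

SURVIVE = r5,r6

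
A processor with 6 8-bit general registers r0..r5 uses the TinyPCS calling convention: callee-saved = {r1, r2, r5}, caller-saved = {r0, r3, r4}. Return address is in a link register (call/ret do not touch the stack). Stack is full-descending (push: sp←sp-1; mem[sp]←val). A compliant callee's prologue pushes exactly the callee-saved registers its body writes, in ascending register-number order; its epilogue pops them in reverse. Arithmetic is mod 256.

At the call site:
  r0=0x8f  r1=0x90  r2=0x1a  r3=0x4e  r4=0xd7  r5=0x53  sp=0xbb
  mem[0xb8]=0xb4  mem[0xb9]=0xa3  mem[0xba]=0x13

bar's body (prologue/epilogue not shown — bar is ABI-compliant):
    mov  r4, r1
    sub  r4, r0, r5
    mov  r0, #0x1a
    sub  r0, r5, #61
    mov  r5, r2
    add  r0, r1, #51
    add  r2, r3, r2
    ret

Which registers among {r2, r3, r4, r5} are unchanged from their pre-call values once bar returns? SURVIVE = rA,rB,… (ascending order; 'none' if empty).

prologue: push r2 -> mem[0xba]=0x1a, sp=0xba
prologue: push r5 -> mem[0xb9]=0x53, sp=0xb9
body[0] mov  r4, r1 -> r4=0x90
body[1] sub  r4, r0, r5 -> r4=0x3c
body[2] mov  r0, #0x1a -> r0=0x1a
body[3] sub  r0, r5, #61 -> r0=0x16
body[4] mov  r5, r2 -> r5=0x1a
body[5] add  r0, r1, #51 -> r0=0xc3
body[6] add  r2, r3, r2 -> r2=0x68
epilogue: pop r5=0x53, sp=0xba
epilogue: pop r2=0x1a, sp=0xbb
r2: callee-saved, written=True
r3: caller-saved, written=False
r4: caller-saved, written=True
r5: callee-saved, written=True

SURVIVE = r2,r3,r5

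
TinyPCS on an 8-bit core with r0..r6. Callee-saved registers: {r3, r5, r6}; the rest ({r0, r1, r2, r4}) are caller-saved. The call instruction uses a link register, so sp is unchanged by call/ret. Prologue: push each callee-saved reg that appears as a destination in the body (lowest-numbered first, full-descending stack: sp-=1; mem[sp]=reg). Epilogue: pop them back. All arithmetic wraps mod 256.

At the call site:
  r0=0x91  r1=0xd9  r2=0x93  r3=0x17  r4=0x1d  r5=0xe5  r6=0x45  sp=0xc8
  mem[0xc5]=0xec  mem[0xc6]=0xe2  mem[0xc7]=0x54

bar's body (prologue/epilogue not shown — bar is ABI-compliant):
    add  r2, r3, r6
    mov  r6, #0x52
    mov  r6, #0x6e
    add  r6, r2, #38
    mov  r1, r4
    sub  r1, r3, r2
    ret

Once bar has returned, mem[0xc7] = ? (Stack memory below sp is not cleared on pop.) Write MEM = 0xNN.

MEM = 0x45

prologue: push r6 → mem[0xc7]=0x45, sp=0xc7
body[0] add  r2, r3, r6 → r2=0x5c
body[1] mov  r6, #0x52 → r6=0x52
body[2] mov  r6, #0x6e → r6=0x6e
body[3] add  r6, r2, #38 → r6=0x82
body[4] mov  r1, r4 → r1=0x1d
body[5] sub  r1, r3, r2 → r1=0xbb
epilogue: pop r6=0x45, sp=0xc8
prologue pushed ['r6'] at ['0xc7']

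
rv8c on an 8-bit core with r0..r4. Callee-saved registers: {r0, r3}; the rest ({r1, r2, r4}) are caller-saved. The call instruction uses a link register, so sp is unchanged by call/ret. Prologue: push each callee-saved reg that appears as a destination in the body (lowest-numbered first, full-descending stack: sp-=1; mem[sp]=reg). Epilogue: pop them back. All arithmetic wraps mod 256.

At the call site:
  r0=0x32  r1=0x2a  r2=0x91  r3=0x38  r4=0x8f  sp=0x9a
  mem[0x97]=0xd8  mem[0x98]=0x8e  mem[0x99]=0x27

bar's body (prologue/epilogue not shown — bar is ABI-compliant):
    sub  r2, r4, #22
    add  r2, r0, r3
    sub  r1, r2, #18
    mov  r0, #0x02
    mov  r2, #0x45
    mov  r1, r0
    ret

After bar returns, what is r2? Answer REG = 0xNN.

prologue: push r0 → mem[0x99]=0x32, sp=0x99
body[0] sub  r2, r4, #22 → r2=0x79
body[1] add  r2, r0, r3 → r2=0x6a
body[2] sub  r1, r2, #18 → r1=0x58
body[3] mov  r0, #0x02 → r0=0x02
body[4] mov  r2, #0x45 → r2=0x45
body[5] mov  r1, r0 → r1=0x02
epilogue: pop r0=0x32, sp=0x9a
r2 is caller-saved → body value

REG = 0x45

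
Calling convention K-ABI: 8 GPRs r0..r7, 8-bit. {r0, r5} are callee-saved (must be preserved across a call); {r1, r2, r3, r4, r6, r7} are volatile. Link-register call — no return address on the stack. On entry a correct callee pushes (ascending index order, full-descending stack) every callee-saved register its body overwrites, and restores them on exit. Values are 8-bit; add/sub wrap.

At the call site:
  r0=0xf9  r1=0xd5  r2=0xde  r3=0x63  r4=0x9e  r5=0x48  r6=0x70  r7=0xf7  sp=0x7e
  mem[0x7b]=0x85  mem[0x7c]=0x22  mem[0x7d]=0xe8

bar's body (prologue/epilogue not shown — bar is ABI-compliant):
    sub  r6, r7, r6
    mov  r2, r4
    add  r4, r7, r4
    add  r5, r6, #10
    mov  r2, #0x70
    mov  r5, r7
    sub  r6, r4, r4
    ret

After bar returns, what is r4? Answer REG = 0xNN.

prologue: push r5 → mem[0x7d]=0x48, sp=0x7d
body[0] sub  r6, r7, r6 → r6=0x87
body[1] mov  r2, r4 → r2=0x9e
body[2] add  r4, r7, r4 → r4=0x95
body[3] add  r5, r6, #10 → r5=0x91
body[4] mov  r2, #0x70 → r2=0x70
body[5] mov  r5, r7 → r5=0xf7
body[6] sub  r6, r4, r4 → r6=0x00
epilogue: pop r5=0x48, sp=0x7e
r4 is caller-saved → body value

REG = 0x95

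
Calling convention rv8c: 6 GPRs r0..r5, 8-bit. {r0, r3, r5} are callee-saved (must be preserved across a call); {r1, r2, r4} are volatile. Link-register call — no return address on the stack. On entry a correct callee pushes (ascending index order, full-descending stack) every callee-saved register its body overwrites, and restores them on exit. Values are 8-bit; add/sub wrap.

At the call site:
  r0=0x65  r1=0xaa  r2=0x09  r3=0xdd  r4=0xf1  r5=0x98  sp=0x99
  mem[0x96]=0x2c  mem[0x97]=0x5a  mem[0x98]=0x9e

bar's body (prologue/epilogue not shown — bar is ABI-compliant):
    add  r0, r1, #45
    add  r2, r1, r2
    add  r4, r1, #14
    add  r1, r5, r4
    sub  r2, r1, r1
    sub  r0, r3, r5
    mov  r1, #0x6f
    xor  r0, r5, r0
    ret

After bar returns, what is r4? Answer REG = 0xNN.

prologue: push r0 → mem[0x98]=0x65, sp=0x98
body[0] add  r0, r1, #45 → r0=0xd7
body[1] add  r2, r1, r2 → r2=0xb3
body[2] add  r4, r1, #14 → r4=0xb8
body[3] add  r1, r5, r4 → r1=0x50
body[4] sub  r2, r1, r1 → r2=0x00
body[5] sub  r0, r3, r5 → r0=0x45
body[6] mov  r1, #0x6f → r1=0x6f
body[7] xor  r0, r5, r0 → r0=0xdd
epilogue: pop r0=0x65, sp=0x99
r4 is caller-saved → body value

REG = 0xb8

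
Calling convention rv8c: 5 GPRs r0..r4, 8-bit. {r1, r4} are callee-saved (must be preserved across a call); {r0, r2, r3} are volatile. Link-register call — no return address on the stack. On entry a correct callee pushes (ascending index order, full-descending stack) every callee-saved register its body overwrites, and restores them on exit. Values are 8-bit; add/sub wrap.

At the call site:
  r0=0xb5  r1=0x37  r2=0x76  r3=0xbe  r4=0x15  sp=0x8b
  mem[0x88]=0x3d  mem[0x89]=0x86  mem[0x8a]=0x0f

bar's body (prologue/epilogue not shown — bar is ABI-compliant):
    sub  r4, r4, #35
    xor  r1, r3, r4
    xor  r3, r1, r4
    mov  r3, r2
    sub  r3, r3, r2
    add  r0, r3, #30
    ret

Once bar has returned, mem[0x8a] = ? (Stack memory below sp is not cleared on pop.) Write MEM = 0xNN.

MEM = 0x37

prologue: push r1 → mem[0x8a]=0x37, sp=0x8a
prologue: push r4 → mem[0x89]=0x15, sp=0x89
body[0] sub  r4, r4, #35 → r4=0xf2
body[1] xor  r1, r3, r4 → r1=0x4c
body[2] xor  r3, r1, r4 → r3=0xbe
body[3] mov  r3, r2 → r3=0x76
body[4] sub  r3, r3, r2 → r3=0x00
body[5] add  r0, r3, #30 → r0=0x1e
epilogue: pop r4=0x15, sp=0x8a
epilogue: pop r1=0x37, sp=0x8b
prologue pushed ['r1', 'r4'] at ['0x8a', '0x89']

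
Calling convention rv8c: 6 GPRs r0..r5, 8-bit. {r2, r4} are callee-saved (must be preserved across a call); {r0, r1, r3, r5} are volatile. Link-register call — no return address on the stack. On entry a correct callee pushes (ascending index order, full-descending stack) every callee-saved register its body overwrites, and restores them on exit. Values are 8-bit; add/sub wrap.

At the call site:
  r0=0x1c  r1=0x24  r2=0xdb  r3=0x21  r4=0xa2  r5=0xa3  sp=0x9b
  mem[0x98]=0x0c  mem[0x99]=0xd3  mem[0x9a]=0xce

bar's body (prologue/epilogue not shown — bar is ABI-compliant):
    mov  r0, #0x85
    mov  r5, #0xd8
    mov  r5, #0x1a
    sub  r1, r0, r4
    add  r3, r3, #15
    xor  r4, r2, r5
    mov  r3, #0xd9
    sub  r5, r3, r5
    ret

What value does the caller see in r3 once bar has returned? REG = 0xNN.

prologue: push r4 -> mem[0x9a]=0xa2, sp=0x9a
body[0] mov  r0, #0x85 -> r0=0x85
body[1] mov  r5, #0xd8 -> r5=0xd8
body[2] mov  r5, #0x1a -> r5=0x1a
body[3] sub  r1, r0, r4 -> r1=0xe3
body[4] add  r3, r3, #15 -> r3=0x30
body[5] xor  r4, r2, r5 -> r4=0xc1
body[6] mov  r3, #0xd9 -> r3=0xd9
body[7] sub  r5, r3, r5 -> r5=0xbf
epilogue: pop r4=0xa2, sp=0x9b
r3 is caller-saved -> body value

REG = 0xd9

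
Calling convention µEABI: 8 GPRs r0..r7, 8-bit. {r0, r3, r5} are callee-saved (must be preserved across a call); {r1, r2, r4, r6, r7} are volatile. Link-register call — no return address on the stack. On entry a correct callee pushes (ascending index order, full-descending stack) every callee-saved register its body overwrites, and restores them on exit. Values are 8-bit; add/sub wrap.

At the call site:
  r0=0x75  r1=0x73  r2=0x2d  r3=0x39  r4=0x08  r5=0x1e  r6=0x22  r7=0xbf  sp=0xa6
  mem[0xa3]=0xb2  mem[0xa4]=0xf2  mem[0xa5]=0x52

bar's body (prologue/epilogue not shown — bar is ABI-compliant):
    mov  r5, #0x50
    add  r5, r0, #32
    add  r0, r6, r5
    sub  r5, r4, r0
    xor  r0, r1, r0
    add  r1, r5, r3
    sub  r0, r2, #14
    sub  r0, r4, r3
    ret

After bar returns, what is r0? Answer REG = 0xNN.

REG = 0x75

prologue: push r0 -> mem[0xa5]=0x75, sp=0xa5
prologue: push r5 -> mem[0xa4]=0x1e, sp=0xa4
body[0] mov  r5, #0x50 -> r5=0x50
body[1] add  r5, r0, #32 -> r5=0x95
body[2] add  r0, r6, r5 -> r0=0xb7
body[3] sub  r5, r4, r0 -> r5=0x51
body[4] xor  r0, r1, r0 -> r0=0xc4
body[5] add  r1, r5, r3 -> r1=0x8a
body[6] sub  r0, r2, #14 -> r0=0x1f
body[7] sub  r0, r4, r3 -> r0=0xcf
epilogue: pop r5=0x1e, sp=0xa5
epilogue: pop r0=0x75, sp=0xa6
r0 is callee-saved -> restored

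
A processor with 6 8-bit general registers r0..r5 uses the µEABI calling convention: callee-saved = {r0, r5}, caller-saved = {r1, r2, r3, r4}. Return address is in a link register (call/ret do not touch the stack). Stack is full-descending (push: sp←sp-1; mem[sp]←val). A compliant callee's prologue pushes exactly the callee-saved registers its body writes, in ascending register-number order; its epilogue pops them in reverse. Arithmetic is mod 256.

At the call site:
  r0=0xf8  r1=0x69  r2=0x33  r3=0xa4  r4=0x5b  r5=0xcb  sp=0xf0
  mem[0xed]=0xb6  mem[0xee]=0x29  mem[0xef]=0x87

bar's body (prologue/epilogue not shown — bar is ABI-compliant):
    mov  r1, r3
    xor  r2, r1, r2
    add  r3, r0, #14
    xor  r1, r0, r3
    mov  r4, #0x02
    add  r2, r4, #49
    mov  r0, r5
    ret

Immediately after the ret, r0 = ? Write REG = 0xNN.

prologue: push r0 → mem[0xef]=0xf8, sp=0xef
body[0] mov  r1, r3 → r1=0xa4
body[1] xor  r2, r1, r2 → r2=0x97
body[2] add  r3, r0, #14 → r3=0x06
body[3] xor  r1, r0, r3 → r1=0xfe
body[4] mov  r4, #0x02 → r4=0x02
body[5] add  r2, r4, #49 → r2=0x33
body[6] mov  r0, r5 → r0=0xcb
epilogue: pop r0=0xf8, sp=0xf0
r0 is callee-saved → restored

REG = 0xf8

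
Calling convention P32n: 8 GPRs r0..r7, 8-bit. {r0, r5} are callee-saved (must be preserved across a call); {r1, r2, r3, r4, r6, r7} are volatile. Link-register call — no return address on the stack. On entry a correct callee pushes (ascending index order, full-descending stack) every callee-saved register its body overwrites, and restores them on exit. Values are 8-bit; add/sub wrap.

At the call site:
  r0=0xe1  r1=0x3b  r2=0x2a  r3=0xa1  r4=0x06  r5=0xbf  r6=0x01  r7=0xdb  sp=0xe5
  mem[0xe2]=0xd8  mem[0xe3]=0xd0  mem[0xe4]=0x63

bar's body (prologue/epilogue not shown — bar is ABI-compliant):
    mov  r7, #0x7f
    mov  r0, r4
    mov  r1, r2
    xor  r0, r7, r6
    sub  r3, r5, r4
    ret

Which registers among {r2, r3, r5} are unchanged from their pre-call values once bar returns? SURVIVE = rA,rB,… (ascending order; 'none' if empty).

SURVIVE = r2,r5

prologue: push r0 → mem[0xe4]=0xe1, sp=0xe4
body[0] mov  r7, #0x7f → r7=0x7f
body[1] mov  r0, r4 → r0=0x06
body[2] mov  r1, r2 → r1=0x2a
body[3] xor  r0, r7, r6 → r0=0x7e
body[4] sub  r3, r5, r4 → r3=0xb9
epilogue: pop r0=0xe1, sp=0xe5
r2: caller-saved, written=False
r3: caller-saved, written=True
r5: callee-saved, written=False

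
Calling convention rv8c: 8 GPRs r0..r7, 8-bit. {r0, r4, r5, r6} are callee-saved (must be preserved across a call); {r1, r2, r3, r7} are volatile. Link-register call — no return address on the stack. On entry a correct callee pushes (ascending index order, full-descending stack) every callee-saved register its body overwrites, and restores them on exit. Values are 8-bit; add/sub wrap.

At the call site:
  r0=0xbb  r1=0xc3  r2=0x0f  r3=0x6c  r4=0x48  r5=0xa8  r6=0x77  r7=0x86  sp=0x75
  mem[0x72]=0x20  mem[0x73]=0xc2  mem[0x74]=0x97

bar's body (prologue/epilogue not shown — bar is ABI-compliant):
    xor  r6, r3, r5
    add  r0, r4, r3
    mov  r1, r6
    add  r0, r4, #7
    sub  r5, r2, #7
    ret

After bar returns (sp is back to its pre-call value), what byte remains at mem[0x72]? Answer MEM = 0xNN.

MEM = 0x77

prologue: push r0 -> mem[0x74]=0xbb, sp=0x74
prologue: push r5 -> mem[0x73]=0xa8, sp=0x73
prologue: push r6 -> mem[0x72]=0x77, sp=0x72
body[0] xor  r6, r3, r5 -> r6=0xc4
body[1] add  r0, r4, r3 -> r0=0xb4
body[2] mov  r1, r6 -> r1=0xc4
body[3] add  r0, r4, #7 -> r0=0x4f
body[4] sub  r5, r2, #7 -> r5=0x08
epilogue: pop r6=0x77, sp=0x73
epilogue: pop r5=0xa8, sp=0x74
epilogue: pop r0=0xbb, sp=0x75
prologue pushed ['r0', 'r5', 'r6'] at ['0x74', '0x73', '0x72']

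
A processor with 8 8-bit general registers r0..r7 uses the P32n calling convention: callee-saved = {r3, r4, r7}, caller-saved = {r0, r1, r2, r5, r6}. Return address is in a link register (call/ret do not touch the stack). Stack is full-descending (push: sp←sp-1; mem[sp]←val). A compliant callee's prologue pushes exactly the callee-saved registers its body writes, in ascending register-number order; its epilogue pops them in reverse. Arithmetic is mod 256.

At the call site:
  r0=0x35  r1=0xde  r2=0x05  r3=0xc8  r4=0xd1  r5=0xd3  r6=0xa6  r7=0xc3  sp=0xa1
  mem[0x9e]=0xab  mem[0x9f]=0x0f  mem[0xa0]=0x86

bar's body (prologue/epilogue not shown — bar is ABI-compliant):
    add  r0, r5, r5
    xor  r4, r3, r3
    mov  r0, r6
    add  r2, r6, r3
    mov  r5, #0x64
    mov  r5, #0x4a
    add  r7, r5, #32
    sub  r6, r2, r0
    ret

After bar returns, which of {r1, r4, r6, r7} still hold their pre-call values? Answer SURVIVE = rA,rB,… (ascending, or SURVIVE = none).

SURVIVE = r1,r4,r7

prologue: push r4 -> mem[0xa0]=0xd1, sp=0xa0
prologue: push r7 -> mem[0x9f]=0xc3, sp=0x9f
body[0] add  r0, r5, r5 -> r0=0xa6
body[1] xor  r4, r3, r3 -> r4=0x00
body[2] mov  r0, r6 -> r0=0xa6
body[3] add  r2, r6, r3 -> r2=0x6e
body[4] mov  r5, #0x64 -> r5=0x64
body[5] mov  r5, #0x4a -> r5=0x4a
body[6] add  r7, r5, #32 -> r7=0x6a
body[7] sub  r6, r2, r0 -> r6=0xc8
epilogue: pop r7=0xc3, sp=0xa0
epilogue: pop r4=0xd1, sp=0xa1
r1: caller-saved, written=False
r4: callee-saved, written=True
r6: caller-saved, written=True
r7: callee-saved, written=True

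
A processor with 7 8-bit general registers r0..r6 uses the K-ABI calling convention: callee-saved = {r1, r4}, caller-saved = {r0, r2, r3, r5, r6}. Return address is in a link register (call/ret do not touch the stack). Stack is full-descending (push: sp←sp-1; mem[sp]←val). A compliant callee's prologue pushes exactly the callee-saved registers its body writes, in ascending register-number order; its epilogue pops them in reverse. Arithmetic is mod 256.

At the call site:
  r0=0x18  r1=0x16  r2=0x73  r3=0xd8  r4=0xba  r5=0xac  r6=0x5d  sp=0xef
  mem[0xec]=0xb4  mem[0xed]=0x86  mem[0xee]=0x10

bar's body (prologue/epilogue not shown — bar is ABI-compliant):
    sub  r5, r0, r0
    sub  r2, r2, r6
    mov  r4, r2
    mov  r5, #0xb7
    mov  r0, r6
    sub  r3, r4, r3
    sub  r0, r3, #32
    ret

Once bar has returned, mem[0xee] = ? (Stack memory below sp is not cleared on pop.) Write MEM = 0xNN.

prologue: push r4 → mem[0xee]=0xba, sp=0xee
body[0] sub  r5, r0, r0 → r5=0x00
body[1] sub  r2, r2, r6 → r2=0x16
body[2] mov  r4, r2 → r4=0x16
body[3] mov  r5, #0xb7 → r5=0xb7
body[4] mov  r0, r6 → r0=0x5d
body[5] sub  r3, r4, r3 → r3=0x3e
body[6] sub  r0, r3, #32 → r0=0x1e
epilogue: pop r4=0xba, sp=0xef
prologue pushed ['r4'] at ['0xee']

MEM = 0xba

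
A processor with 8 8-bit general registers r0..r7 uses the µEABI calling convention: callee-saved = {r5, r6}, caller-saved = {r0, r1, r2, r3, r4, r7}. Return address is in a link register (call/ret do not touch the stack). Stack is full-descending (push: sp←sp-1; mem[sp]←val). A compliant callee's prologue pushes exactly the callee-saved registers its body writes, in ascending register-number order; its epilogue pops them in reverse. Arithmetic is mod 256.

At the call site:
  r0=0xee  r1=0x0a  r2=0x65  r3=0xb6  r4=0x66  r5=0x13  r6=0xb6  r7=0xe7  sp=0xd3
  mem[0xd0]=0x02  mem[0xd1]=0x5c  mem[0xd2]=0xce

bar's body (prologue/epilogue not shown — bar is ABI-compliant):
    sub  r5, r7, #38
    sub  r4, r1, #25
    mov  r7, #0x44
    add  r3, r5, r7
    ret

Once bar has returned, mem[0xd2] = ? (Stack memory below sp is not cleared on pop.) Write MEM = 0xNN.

prologue: push r5 -> mem[0xd2]=0x13, sp=0xd2
body[0] sub  r5, r7, #38 -> r5=0xc1
body[1] sub  r4, r1, #25 -> r4=0xf1
body[2] mov  r7, #0x44 -> r7=0x44
body[3] add  r3, r5, r7 -> r3=0x05
epilogue: pop r5=0x13, sp=0xd3
prologue pushed ['r5'] at ['0xd2']

MEM = 0x13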